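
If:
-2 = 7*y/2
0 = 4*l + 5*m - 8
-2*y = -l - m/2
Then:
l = -68/21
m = 88/21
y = -4/7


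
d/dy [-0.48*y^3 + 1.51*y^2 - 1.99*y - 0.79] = -1.44*y^2 + 3.02*y - 1.99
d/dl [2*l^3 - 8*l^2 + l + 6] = 6*l^2 - 16*l + 1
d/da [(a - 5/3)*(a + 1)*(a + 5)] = 3*a^2 + 26*a/3 - 5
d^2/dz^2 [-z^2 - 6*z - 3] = -2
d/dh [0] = 0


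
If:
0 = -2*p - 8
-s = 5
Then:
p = -4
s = -5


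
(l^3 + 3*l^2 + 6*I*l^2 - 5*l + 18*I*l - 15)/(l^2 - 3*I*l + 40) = (l^2 + l*(3 + I) + 3*I)/(l - 8*I)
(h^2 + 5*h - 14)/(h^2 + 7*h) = (h - 2)/h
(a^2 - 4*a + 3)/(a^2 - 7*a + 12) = (a - 1)/(a - 4)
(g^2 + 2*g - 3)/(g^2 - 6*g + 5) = (g + 3)/(g - 5)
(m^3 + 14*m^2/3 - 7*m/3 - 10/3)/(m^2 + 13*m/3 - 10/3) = (3*m^2 - m - 2)/(3*m - 2)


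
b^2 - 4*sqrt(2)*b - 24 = (b - 6*sqrt(2))*(b + 2*sqrt(2))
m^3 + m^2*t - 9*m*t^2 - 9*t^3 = (m - 3*t)*(m + t)*(m + 3*t)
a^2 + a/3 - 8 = (a - 8/3)*(a + 3)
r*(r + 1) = r^2 + r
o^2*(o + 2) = o^3 + 2*o^2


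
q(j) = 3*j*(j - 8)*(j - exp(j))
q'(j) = 3*j*(1 - exp(j))*(j - 8) + 3*j*(j - exp(j)) + 3*(j - 8)*(j - exp(j))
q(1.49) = 85.76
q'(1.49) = 144.40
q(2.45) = 372.78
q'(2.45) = 516.91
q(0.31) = 7.53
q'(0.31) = 25.92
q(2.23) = 272.91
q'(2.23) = 395.47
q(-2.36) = -180.03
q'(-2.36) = 160.08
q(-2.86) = -271.83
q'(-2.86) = 207.92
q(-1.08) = -41.76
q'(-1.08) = 62.70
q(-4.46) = -745.48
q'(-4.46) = 391.76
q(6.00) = 14307.44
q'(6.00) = 9718.29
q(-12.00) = -8640.00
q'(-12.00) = 1872.00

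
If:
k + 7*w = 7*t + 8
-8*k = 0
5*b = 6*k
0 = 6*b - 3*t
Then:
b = 0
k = 0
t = 0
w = 8/7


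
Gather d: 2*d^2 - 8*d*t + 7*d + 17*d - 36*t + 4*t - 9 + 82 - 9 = 2*d^2 + d*(24 - 8*t) - 32*t + 64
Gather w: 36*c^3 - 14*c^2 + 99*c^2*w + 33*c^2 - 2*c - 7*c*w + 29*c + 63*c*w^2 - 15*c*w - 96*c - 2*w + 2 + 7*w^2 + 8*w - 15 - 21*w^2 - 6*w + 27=36*c^3 + 19*c^2 - 69*c + w^2*(63*c - 14) + w*(99*c^2 - 22*c) + 14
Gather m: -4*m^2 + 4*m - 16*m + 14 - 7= -4*m^2 - 12*m + 7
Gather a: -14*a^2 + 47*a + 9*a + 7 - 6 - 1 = -14*a^2 + 56*a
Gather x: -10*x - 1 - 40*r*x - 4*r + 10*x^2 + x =-4*r + 10*x^2 + x*(-40*r - 9) - 1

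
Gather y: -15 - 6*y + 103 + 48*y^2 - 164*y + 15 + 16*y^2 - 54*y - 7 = 64*y^2 - 224*y + 96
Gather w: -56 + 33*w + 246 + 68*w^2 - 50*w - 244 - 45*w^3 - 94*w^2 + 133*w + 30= -45*w^3 - 26*w^2 + 116*w - 24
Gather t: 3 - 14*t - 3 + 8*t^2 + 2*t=8*t^2 - 12*t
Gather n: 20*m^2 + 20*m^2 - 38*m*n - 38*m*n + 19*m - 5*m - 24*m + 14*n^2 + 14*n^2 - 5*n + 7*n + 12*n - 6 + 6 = 40*m^2 - 10*m + 28*n^2 + n*(14 - 76*m)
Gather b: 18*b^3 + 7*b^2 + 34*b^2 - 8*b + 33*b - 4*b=18*b^3 + 41*b^2 + 21*b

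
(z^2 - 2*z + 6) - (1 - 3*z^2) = 4*z^2 - 2*z + 5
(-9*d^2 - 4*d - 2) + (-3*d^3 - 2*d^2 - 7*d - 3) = -3*d^3 - 11*d^2 - 11*d - 5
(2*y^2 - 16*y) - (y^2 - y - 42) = y^2 - 15*y + 42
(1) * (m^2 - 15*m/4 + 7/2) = m^2 - 15*m/4 + 7/2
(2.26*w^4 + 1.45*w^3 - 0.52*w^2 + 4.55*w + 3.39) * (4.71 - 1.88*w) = -4.2488*w^5 + 7.9186*w^4 + 7.8071*w^3 - 11.0032*w^2 + 15.0573*w + 15.9669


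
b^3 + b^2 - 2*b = b*(b - 1)*(b + 2)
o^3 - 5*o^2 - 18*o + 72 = (o - 6)*(o - 3)*(o + 4)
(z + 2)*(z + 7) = z^2 + 9*z + 14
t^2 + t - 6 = (t - 2)*(t + 3)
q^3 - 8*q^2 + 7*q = q*(q - 7)*(q - 1)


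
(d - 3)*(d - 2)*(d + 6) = d^3 + d^2 - 24*d + 36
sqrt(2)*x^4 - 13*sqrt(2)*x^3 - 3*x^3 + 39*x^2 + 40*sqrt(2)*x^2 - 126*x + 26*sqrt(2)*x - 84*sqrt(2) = (x - 7)*(x - 6)*(x - 2*sqrt(2))*(sqrt(2)*x + 1)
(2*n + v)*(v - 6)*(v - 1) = 2*n*v^2 - 14*n*v + 12*n + v^3 - 7*v^2 + 6*v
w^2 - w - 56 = (w - 8)*(w + 7)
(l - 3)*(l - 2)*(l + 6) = l^3 + l^2 - 24*l + 36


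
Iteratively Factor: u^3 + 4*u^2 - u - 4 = (u + 1)*(u^2 + 3*u - 4) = (u - 1)*(u + 1)*(u + 4)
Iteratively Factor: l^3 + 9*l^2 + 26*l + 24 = (l + 2)*(l^2 + 7*l + 12) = (l + 2)*(l + 4)*(l + 3)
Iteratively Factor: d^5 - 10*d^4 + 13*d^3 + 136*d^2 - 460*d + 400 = (d - 5)*(d^4 - 5*d^3 - 12*d^2 + 76*d - 80) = (d - 5)*(d - 2)*(d^3 - 3*d^2 - 18*d + 40) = (d - 5)*(d - 2)^2*(d^2 - d - 20) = (d - 5)*(d - 2)^2*(d + 4)*(d - 5)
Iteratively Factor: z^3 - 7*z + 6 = (z - 2)*(z^2 + 2*z - 3) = (z - 2)*(z + 3)*(z - 1)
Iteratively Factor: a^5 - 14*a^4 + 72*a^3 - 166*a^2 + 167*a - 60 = (a - 1)*(a^4 - 13*a^3 + 59*a^2 - 107*a + 60) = (a - 5)*(a - 1)*(a^3 - 8*a^2 + 19*a - 12) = (a - 5)*(a - 1)^2*(a^2 - 7*a + 12) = (a - 5)*(a - 4)*(a - 1)^2*(a - 3)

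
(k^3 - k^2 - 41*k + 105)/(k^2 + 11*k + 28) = (k^2 - 8*k + 15)/(k + 4)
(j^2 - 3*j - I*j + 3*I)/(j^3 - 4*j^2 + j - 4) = (j - 3)/(j^2 + j*(-4 + I) - 4*I)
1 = 1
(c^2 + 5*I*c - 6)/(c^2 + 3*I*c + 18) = (c^2 + 5*I*c - 6)/(c^2 + 3*I*c + 18)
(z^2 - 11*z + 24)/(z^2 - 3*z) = (z - 8)/z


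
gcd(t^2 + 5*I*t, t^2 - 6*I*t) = t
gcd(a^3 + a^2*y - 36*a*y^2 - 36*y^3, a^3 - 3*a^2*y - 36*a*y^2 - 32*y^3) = a + y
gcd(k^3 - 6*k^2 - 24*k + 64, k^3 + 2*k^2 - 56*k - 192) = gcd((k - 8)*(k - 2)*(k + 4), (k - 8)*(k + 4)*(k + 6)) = k^2 - 4*k - 32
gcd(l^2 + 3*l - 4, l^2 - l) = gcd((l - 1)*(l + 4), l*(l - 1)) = l - 1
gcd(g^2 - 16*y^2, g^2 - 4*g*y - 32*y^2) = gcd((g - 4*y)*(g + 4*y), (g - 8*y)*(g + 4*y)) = g + 4*y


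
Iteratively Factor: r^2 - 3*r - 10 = (r - 5)*(r + 2)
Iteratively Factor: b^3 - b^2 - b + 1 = (b - 1)*(b^2 - 1) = (b - 1)*(b + 1)*(b - 1)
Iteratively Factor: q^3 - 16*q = (q)*(q^2 - 16) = q*(q - 4)*(q + 4)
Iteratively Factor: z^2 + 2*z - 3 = (z + 3)*(z - 1)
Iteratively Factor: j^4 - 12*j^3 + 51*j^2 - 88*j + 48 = (j - 3)*(j^3 - 9*j^2 + 24*j - 16) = (j - 4)*(j - 3)*(j^2 - 5*j + 4) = (j - 4)*(j - 3)*(j - 1)*(j - 4)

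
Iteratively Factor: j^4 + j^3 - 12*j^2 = (j + 4)*(j^3 - 3*j^2) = (j - 3)*(j + 4)*(j^2) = j*(j - 3)*(j + 4)*(j)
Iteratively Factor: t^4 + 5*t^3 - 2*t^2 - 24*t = (t + 4)*(t^3 + t^2 - 6*t) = (t + 3)*(t + 4)*(t^2 - 2*t) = (t - 2)*(t + 3)*(t + 4)*(t)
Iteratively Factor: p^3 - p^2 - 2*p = (p + 1)*(p^2 - 2*p) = (p - 2)*(p + 1)*(p)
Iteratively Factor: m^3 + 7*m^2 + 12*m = (m + 4)*(m^2 + 3*m) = m*(m + 4)*(m + 3)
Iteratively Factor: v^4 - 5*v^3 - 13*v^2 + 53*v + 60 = (v + 3)*(v^3 - 8*v^2 + 11*v + 20) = (v + 1)*(v + 3)*(v^2 - 9*v + 20) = (v - 4)*(v + 1)*(v + 3)*(v - 5)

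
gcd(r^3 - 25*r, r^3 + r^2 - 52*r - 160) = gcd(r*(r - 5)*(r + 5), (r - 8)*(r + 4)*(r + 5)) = r + 5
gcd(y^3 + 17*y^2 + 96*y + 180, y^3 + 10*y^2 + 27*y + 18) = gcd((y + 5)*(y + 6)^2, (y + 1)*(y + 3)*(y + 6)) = y + 6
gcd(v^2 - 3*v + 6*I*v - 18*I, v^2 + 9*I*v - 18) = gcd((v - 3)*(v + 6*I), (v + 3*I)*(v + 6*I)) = v + 6*I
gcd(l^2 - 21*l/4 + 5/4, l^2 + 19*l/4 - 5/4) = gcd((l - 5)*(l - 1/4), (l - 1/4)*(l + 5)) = l - 1/4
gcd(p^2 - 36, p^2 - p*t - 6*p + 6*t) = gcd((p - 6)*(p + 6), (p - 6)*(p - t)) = p - 6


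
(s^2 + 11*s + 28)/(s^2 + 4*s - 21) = (s + 4)/(s - 3)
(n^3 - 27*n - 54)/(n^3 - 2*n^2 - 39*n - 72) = (n - 6)/(n - 8)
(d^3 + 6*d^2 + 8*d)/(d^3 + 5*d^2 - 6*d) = (d^2 + 6*d + 8)/(d^2 + 5*d - 6)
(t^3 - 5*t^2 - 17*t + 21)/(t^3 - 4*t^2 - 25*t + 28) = (t + 3)/(t + 4)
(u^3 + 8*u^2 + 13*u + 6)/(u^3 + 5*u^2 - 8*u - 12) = (u + 1)/(u - 2)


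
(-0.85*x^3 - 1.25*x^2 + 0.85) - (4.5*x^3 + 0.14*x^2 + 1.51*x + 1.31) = -5.35*x^3 - 1.39*x^2 - 1.51*x - 0.46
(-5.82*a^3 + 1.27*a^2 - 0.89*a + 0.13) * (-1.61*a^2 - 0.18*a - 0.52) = 9.3702*a^5 - 0.9971*a^4 + 4.2307*a^3 - 0.7095*a^2 + 0.4394*a - 0.0676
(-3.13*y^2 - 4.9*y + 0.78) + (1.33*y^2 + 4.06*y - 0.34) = -1.8*y^2 - 0.840000000000001*y + 0.44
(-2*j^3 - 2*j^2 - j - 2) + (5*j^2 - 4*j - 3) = -2*j^3 + 3*j^2 - 5*j - 5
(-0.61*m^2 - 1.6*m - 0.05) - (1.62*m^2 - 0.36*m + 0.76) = -2.23*m^2 - 1.24*m - 0.81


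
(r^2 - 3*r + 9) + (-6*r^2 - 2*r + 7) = -5*r^2 - 5*r + 16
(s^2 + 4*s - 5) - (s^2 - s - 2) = 5*s - 3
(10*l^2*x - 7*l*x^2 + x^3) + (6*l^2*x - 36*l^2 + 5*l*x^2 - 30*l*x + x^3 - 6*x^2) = 16*l^2*x - 36*l^2 - 2*l*x^2 - 30*l*x + 2*x^3 - 6*x^2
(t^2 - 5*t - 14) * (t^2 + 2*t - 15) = t^4 - 3*t^3 - 39*t^2 + 47*t + 210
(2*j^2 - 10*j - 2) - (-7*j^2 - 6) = 9*j^2 - 10*j + 4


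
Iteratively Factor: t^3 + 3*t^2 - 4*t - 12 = (t - 2)*(t^2 + 5*t + 6) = (t - 2)*(t + 2)*(t + 3)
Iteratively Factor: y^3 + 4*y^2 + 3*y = (y)*(y^2 + 4*y + 3) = y*(y + 3)*(y + 1)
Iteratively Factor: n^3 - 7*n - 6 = (n + 2)*(n^2 - 2*n - 3) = (n - 3)*(n + 2)*(n + 1)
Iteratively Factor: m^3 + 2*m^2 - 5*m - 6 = (m + 1)*(m^2 + m - 6) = (m + 1)*(m + 3)*(m - 2)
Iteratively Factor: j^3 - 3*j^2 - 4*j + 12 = (j - 3)*(j^2 - 4) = (j - 3)*(j - 2)*(j + 2)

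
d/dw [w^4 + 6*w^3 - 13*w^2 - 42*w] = 4*w^3 + 18*w^2 - 26*w - 42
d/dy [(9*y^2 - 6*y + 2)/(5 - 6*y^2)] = 6*(-6*y^2 + 19*y - 5)/(36*y^4 - 60*y^2 + 25)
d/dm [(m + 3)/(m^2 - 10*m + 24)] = (m^2 - 10*m - 2*(m - 5)*(m + 3) + 24)/(m^2 - 10*m + 24)^2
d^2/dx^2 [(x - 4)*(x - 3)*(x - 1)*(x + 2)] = 12*x^2 - 36*x + 6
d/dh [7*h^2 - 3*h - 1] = 14*h - 3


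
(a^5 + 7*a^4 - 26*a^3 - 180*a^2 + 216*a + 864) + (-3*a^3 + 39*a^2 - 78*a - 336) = a^5 + 7*a^4 - 29*a^3 - 141*a^2 + 138*a + 528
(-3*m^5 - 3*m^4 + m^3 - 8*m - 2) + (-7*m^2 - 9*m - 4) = -3*m^5 - 3*m^4 + m^3 - 7*m^2 - 17*m - 6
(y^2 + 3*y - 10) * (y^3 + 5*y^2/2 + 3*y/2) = y^5 + 11*y^4/2 - y^3 - 41*y^2/2 - 15*y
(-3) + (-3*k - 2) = -3*k - 5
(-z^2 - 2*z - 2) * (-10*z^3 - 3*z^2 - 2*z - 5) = 10*z^5 + 23*z^4 + 28*z^3 + 15*z^2 + 14*z + 10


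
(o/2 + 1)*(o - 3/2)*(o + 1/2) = o^3/2 + o^2/2 - 11*o/8 - 3/4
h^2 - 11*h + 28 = (h - 7)*(h - 4)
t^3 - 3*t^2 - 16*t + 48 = (t - 4)*(t - 3)*(t + 4)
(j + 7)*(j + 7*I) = j^2 + 7*j + 7*I*j + 49*I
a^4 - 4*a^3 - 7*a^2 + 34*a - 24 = (a - 4)*(a - 2)*(a - 1)*(a + 3)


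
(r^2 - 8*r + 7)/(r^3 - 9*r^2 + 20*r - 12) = (r - 7)/(r^2 - 8*r + 12)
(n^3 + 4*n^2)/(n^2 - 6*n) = n*(n + 4)/(n - 6)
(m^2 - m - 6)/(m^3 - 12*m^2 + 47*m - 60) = (m + 2)/(m^2 - 9*m + 20)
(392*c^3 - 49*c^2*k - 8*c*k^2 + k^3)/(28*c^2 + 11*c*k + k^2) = (56*c^2 - 15*c*k + k^2)/(4*c + k)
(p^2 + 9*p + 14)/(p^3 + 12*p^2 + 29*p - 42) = (p + 2)/(p^2 + 5*p - 6)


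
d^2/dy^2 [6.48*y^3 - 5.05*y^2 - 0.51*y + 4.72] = 38.88*y - 10.1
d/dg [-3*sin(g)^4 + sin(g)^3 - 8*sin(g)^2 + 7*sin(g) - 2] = (-12*sin(g)^3 + 3*sin(g)^2 - 16*sin(g) + 7)*cos(g)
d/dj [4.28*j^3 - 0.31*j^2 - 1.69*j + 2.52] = 12.84*j^2 - 0.62*j - 1.69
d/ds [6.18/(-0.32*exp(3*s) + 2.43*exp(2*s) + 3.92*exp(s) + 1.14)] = (5.9328*exp(2*s) - 30.0348*exp(s) - 24.2256)*exp(s)/(-0.32*exp(3*s) + 2.43*exp(2*s) + 3.92*exp(s) + 1.14)^2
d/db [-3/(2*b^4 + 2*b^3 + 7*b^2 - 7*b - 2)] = 3*(8*b^3 + 6*b^2 + 14*b - 7)/(2*b^4 + 2*b^3 + 7*b^2 - 7*b - 2)^2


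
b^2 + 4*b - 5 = (b - 1)*(b + 5)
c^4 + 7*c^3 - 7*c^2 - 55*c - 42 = (c - 3)*(c + 1)*(c + 2)*(c + 7)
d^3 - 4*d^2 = d^2*(d - 4)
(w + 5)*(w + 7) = w^2 + 12*w + 35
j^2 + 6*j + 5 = (j + 1)*(j + 5)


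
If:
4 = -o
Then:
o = -4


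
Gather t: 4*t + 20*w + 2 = 4*t + 20*w + 2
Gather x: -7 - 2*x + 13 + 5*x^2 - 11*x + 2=5*x^2 - 13*x + 8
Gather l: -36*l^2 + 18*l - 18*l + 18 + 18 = 36 - 36*l^2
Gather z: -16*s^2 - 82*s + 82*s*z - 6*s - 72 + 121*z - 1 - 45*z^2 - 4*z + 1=-16*s^2 - 88*s - 45*z^2 + z*(82*s + 117) - 72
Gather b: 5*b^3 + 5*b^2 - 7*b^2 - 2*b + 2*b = 5*b^3 - 2*b^2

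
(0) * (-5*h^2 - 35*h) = 0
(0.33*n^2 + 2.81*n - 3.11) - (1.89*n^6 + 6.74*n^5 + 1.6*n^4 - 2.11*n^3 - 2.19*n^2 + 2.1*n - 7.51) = -1.89*n^6 - 6.74*n^5 - 1.6*n^4 + 2.11*n^3 + 2.52*n^2 + 0.71*n + 4.4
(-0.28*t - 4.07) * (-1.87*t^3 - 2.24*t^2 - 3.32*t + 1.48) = 0.5236*t^4 + 8.2381*t^3 + 10.0464*t^2 + 13.098*t - 6.0236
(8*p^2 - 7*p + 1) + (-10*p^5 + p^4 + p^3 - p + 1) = -10*p^5 + p^4 + p^3 + 8*p^2 - 8*p + 2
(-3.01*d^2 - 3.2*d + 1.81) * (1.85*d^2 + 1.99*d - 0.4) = -5.5685*d^4 - 11.9099*d^3 - 1.8155*d^2 + 4.8819*d - 0.724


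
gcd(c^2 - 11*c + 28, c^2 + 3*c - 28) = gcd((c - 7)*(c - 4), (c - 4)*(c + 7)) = c - 4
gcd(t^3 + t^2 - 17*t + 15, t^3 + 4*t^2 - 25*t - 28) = 1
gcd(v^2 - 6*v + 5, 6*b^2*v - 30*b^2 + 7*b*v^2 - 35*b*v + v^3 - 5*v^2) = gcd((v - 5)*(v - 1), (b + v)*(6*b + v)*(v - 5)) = v - 5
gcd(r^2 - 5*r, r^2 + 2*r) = r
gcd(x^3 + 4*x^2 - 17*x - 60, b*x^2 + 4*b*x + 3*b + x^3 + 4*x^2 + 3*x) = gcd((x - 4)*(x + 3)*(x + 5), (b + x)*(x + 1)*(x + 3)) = x + 3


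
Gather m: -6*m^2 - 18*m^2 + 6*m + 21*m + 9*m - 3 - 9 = -24*m^2 + 36*m - 12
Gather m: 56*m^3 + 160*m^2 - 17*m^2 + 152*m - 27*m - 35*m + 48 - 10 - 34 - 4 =56*m^3 + 143*m^2 + 90*m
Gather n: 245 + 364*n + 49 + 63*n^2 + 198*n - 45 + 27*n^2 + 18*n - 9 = 90*n^2 + 580*n + 240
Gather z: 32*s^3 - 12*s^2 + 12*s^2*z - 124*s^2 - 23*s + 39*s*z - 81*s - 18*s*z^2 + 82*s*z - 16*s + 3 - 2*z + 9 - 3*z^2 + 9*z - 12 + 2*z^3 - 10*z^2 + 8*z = 32*s^3 - 136*s^2 - 120*s + 2*z^3 + z^2*(-18*s - 13) + z*(12*s^2 + 121*s + 15)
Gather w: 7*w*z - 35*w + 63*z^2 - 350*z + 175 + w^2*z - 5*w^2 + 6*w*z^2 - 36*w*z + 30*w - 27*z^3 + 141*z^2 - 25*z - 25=w^2*(z - 5) + w*(6*z^2 - 29*z - 5) - 27*z^3 + 204*z^2 - 375*z + 150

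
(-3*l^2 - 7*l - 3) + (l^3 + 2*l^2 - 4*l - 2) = l^3 - l^2 - 11*l - 5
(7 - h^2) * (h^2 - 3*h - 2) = -h^4 + 3*h^3 + 9*h^2 - 21*h - 14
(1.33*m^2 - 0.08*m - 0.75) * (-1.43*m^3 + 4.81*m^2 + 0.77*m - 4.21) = -1.9019*m^5 + 6.5117*m^4 + 1.7118*m^3 - 9.2684*m^2 - 0.2407*m + 3.1575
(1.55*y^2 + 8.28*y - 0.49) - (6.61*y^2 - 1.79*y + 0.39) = -5.06*y^2 + 10.07*y - 0.88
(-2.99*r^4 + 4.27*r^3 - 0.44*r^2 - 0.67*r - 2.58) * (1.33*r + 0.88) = -3.9767*r^5 + 3.0479*r^4 + 3.1724*r^3 - 1.2783*r^2 - 4.021*r - 2.2704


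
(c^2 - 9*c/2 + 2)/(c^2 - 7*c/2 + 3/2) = (c - 4)/(c - 3)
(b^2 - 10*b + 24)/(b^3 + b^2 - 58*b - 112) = (b^2 - 10*b + 24)/(b^3 + b^2 - 58*b - 112)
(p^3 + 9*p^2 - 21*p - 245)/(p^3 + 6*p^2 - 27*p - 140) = (p + 7)/(p + 4)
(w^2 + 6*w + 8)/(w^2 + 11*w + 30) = (w^2 + 6*w + 8)/(w^2 + 11*w + 30)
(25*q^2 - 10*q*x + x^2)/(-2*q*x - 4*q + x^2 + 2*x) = (-25*q^2 + 10*q*x - x^2)/(2*q*x + 4*q - x^2 - 2*x)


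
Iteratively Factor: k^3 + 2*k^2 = (k + 2)*(k^2) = k*(k + 2)*(k)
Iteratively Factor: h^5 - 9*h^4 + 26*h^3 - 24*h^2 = (h - 4)*(h^4 - 5*h^3 + 6*h^2) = h*(h - 4)*(h^3 - 5*h^2 + 6*h) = h^2*(h - 4)*(h^2 - 5*h + 6) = h^2*(h - 4)*(h - 2)*(h - 3)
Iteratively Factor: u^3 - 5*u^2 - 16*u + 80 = (u - 5)*(u^2 - 16) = (u - 5)*(u - 4)*(u + 4)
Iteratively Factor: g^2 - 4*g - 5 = (g + 1)*(g - 5)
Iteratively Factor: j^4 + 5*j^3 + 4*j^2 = (j)*(j^3 + 5*j^2 + 4*j) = j^2*(j^2 + 5*j + 4) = j^2*(j + 4)*(j + 1)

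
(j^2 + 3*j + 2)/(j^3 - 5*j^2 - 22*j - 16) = 1/(j - 8)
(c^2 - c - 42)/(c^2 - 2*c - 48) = (c - 7)/(c - 8)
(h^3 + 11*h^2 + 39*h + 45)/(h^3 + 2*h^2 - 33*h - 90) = (h + 3)/(h - 6)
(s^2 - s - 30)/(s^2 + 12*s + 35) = (s - 6)/(s + 7)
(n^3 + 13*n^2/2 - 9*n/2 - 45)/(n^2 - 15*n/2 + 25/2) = (n^2 + 9*n + 18)/(n - 5)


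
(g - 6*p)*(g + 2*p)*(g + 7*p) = g^3 + 3*g^2*p - 40*g*p^2 - 84*p^3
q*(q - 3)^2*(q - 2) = q^4 - 8*q^3 + 21*q^2 - 18*q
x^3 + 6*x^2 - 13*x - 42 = (x - 3)*(x + 2)*(x + 7)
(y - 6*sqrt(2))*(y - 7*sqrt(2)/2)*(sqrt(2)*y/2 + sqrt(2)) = sqrt(2)*y^3/2 - 19*y^2/2 + sqrt(2)*y^2 - 19*y + 21*sqrt(2)*y + 42*sqrt(2)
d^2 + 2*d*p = d*(d + 2*p)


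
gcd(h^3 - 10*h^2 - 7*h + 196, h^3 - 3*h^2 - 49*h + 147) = h - 7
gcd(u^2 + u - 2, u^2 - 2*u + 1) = u - 1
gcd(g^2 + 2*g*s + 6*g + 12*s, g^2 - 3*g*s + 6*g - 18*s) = g + 6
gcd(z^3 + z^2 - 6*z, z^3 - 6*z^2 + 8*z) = z^2 - 2*z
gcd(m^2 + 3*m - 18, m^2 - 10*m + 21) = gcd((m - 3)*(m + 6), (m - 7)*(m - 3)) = m - 3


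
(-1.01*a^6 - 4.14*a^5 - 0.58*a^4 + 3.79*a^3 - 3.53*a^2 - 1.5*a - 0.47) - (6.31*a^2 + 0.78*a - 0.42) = -1.01*a^6 - 4.14*a^5 - 0.58*a^4 + 3.79*a^3 - 9.84*a^2 - 2.28*a - 0.05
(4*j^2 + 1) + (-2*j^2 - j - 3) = 2*j^2 - j - 2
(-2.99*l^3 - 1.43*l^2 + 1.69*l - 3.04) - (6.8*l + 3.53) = -2.99*l^3 - 1.43*l^2 - 5.11*l - 6.57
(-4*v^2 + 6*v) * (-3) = 12*v^2 - 18*v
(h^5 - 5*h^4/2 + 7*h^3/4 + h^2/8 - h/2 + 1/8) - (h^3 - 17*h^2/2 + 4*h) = h^5 - 5*h^4/2 + 3*h^3/4 + 69*h^2/8 - 9*h/2 + 1/8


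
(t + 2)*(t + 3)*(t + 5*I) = t^3 + 5*t^2 + 5*I*t^2 + 6*t + 25*I*t + 30*I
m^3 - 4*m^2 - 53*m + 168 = (m - 8)*(m - 3)*(m + 7)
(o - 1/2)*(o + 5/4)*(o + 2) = o^3 + 11*o^2/4 + 7*o/8 - 5/4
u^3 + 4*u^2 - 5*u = u*(u - 1)*(u + 5)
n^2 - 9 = (n - 3)*(n + 3)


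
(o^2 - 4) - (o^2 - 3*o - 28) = 3*o + 24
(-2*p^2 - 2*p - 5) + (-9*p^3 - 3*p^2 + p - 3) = -9*p^3 - 5*p^2 - p - 8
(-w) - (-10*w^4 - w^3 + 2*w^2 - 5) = 10*w^4 + w^3 - 2*w^2 - w + 5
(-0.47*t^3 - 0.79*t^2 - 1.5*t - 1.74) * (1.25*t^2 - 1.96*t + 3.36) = -0.5875*t^5 - 0.0663000000000001*t^4 - 1.9058*t^3 - 1.8894*t^2 - 1.6296*t - 5.8464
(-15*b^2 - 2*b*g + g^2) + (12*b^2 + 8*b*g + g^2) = -3*b^2 + 6*b*g + 2*g^2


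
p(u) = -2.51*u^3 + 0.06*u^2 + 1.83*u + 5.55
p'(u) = -7.53*u^2 + 0.12*u + 1.83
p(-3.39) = 97.82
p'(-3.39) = -85.11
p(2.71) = -39.01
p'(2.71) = -53.15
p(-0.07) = 5.42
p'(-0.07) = 1.78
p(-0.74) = 5.25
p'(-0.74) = -2.38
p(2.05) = -12.07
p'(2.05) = -29.57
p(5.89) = -494.47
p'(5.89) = -258.69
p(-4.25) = 191.54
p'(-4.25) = -134.69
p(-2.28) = 31.44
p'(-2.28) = -37.59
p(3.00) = -56.19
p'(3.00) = -65.58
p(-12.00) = 4329.51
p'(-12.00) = -1083.93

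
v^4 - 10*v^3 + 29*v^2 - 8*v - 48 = (v - 4)^2*(v - 3)*(v + 1)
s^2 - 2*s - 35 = (s - 7)*(s + 5)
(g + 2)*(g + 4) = g^2 + 6*g + 8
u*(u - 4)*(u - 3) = u^3 - 7*u^2 + 12*u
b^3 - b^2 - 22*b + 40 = (b - 4)*(b - 2)*(b + 5)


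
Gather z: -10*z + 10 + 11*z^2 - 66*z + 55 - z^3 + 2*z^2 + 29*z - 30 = -z^3 + 13*z^2 - 47*z + 35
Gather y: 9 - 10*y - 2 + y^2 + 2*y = y^2 - 8*y + 7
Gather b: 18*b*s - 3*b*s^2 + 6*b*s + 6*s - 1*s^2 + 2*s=b*(-3*s^2 + 24*s) - s^2 + 8*s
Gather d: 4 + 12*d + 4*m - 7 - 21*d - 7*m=-9*d - 3*m - 3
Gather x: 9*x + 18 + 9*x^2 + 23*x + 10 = 9*x^2 + 32*x + 28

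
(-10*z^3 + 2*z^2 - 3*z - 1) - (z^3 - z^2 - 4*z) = -11*z^3 + 3*z^2 + z - 1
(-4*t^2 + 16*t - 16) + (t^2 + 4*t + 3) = -3*t^2 + 20*t - 13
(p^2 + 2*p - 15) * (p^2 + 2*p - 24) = p^4 + 4*p^3 - 35*p^2 - 78*p + 360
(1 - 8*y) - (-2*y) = 1 - 6*y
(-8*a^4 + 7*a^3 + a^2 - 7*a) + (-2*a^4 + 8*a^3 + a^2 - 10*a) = -10*a^4 + 15*a^3 + 2*a^2 - 17*a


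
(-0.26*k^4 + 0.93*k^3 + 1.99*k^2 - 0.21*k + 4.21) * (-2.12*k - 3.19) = 0.5512*k^5 - 1.1422*k^4 - 7.1855*k^3 - 5.9029*k^2 - 8.2553*k - 13.4299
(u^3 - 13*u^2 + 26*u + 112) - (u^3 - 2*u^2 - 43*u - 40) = -11*u^2 + 69*u + 152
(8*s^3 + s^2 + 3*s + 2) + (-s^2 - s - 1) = 8*s^3 + 2*s + 1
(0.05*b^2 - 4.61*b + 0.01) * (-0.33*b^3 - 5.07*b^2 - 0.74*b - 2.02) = -0.0165*b^5 + 1.2678*b^4 + 23.3324*b^3 + 3.2597*b^2 + 9.3048*b - 0.0202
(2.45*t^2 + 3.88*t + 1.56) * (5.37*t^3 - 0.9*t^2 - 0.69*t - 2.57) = 13.1565*t^5 + 18.6306*t^4 + 3.1947*t^3 - 10.3777*t^2 - 11.048*t - 4.0092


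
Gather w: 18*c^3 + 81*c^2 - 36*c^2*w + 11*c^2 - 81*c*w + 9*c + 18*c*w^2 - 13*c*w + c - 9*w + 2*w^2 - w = 18*c^3 + 92*c^2 + 10*c + w^2*(18*c + 2) + w*(-36*c^2 - 94*c - 10)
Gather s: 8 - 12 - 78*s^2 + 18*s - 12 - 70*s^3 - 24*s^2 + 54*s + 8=-70*s^3 - 102*s^2 + 72*s - 8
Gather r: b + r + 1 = b + r + 1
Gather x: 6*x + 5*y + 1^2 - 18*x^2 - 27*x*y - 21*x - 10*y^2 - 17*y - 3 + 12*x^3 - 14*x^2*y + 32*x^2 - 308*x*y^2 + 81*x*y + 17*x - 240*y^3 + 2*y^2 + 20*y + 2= 12*x^3 + x^2*(14 - 14*y) + x*(-308*y^2 + 54*y + 2) - 240*y^3 - 8*y^2 + 8*y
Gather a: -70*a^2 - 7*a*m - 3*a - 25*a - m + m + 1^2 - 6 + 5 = -70*a^2 + a*(-7*m - 28)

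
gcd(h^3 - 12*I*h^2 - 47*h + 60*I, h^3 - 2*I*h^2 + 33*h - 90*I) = h^2 - 8*I*h - 15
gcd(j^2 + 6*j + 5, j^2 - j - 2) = j + 1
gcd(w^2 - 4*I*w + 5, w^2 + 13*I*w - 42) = 1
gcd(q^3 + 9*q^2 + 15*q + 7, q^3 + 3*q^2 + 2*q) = q + 1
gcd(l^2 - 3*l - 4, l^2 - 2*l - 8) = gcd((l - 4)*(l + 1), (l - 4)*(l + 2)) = l - 4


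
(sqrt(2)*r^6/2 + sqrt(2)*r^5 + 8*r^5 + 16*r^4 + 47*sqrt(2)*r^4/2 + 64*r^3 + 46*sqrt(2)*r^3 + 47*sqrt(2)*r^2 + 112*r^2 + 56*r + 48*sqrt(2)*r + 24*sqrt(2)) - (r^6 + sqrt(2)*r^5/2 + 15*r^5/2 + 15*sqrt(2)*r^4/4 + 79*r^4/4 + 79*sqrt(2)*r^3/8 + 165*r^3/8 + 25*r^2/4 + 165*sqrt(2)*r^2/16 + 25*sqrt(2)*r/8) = -r^6 + sqrt(2)*r^6/2 + r^5/2 + sqrt(2)*r^5/2 - 15*r^4/4 + 79*sqrt(2)*r^4/4 + 347*r^3/8 + 289*sqrt(2)*r^3/8 + 587*sqrt(2)*r^2/16 + 423*r^2/4 + 56*r + 359*sqrt(2)*r/8 + 24*sqrt(2)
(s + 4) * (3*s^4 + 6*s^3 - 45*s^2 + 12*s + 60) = 3*s^5 + 18*s^4 - 21*s^3 - 168*s^2 + 108*s + 240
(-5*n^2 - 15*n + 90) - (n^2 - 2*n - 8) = -6*n^2 - 13*n + 98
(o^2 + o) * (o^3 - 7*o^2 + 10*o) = o^5 - 6*o^4 + 3*o^3 + 10*o^2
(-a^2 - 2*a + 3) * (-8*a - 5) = 8*a^3 + 21*a^2 - 14*a - 15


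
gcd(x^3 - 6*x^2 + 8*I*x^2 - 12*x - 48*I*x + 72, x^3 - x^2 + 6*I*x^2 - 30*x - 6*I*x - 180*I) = x^2 + x*(-6 + 6*I) - 36*I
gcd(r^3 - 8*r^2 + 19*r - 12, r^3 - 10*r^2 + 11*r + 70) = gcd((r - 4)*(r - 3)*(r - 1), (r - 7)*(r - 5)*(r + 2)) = 1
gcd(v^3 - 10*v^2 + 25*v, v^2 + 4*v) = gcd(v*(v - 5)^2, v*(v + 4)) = v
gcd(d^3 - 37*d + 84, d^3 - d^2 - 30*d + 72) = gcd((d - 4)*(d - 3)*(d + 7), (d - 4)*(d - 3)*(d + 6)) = d^2 - 7*d + 12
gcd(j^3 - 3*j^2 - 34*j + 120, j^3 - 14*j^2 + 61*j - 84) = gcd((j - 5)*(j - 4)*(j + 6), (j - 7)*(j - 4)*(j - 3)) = j - 4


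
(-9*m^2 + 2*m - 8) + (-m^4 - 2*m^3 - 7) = -m^4 - 2*m^3 - 9*m^2 + 2*m - 15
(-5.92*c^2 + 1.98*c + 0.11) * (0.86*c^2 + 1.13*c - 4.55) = -5.0912*c^4 - 4.9868*c^3 + 29.268*c^2 - 8.8847*c - 0.5005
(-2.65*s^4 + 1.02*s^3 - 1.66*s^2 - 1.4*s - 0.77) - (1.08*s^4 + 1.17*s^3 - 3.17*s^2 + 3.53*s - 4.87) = -3.73*s^4 - 0.15*s^3 + 1.51*s^2 - 4.93*s + 4.1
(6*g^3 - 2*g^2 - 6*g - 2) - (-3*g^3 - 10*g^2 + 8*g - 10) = 9*g^3 + 8*g^2 - 14*g + 8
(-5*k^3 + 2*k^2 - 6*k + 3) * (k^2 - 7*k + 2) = -5*k^5 + 37*k^4 - 30*k^3 + 49*k^2 - 33*k + 6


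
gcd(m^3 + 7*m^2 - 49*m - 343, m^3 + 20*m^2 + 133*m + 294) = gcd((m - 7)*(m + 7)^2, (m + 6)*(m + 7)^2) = m^2 + 14*m + 49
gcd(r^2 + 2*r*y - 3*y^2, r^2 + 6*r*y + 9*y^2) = r + 3*y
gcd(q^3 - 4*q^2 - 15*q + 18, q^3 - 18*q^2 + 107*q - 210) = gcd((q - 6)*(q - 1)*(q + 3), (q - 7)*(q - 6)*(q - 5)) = q - 6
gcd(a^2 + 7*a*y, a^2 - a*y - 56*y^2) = a + 7*y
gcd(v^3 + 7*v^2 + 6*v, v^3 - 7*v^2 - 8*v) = v^2 + v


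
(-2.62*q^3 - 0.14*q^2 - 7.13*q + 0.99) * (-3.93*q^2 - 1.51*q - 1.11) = 10.2966*q^5 + 4.5064*q^4 + 31.1405*q^3 + 7.031*q^2 + 6.4194*q - 1.0989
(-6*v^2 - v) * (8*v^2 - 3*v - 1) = -48*v^4 + 10*v^3 + 9*v^2 + v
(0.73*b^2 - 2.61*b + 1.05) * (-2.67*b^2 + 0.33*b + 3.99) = -1.9491*b^4 + 7.2096*b^3 - 0.7521*b^2 - 10.0674*b + 4.1895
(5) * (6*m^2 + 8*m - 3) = 30*m^2 + 40*m - 15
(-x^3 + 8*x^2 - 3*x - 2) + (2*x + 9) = -x^3 + 8*x^2 - x + 7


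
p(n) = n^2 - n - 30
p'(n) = 2*n - 1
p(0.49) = -30.25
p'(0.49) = -0.02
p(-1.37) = -26.75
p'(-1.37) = -3.74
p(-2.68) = -20.14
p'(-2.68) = -6.36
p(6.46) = 5.27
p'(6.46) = 11.92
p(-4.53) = -4.95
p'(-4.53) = -10.06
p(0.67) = -30.22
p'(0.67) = 0.34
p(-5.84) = 9.95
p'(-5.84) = -12.68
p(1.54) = -29.17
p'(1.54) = 2.08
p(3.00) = -24.00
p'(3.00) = 5.00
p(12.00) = 102.00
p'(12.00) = 23.00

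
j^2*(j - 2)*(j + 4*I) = j^4 - 2*j^3 + 4*I*j^3 - 8*I*j^2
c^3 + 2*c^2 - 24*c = c*(c - 4)*(c + 6)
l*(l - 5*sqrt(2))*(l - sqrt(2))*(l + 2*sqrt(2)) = l^4 - 4*sqrt(2)*l^3 - 14*l^2 + 20*sqrt(2)*l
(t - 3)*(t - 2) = t^2 - 5*t + 6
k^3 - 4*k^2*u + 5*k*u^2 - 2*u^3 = (k - 2*u)*(k - u)^2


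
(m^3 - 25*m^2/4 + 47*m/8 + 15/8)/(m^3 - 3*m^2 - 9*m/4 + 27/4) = (4*m^2 - 19*m - 5)/(2*(2*m^2 - 3*m - 9))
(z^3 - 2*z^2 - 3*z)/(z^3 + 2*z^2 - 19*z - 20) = z*(z - 3)/(z^2 + z - 20)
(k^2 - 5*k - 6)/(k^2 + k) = (k - 6)/k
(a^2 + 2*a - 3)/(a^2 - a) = (a + 3)/a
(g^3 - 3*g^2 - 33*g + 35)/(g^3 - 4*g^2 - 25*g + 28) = (g + 5)/(g + 4)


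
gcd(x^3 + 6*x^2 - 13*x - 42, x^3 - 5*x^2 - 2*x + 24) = x^2 - x - 6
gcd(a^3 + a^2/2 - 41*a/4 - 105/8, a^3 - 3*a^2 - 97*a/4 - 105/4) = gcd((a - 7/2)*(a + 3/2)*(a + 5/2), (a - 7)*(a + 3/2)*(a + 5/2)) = a^2 + 4*a + 15/4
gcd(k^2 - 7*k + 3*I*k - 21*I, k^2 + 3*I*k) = k + 3*I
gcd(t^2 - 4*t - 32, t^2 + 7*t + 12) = t + 4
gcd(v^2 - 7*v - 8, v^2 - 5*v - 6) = v + 1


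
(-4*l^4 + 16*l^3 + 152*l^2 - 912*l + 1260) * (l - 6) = -4*l^5 + 40*l^4 + 56*l^3 - 1824*l^2 + 6732*l - 7560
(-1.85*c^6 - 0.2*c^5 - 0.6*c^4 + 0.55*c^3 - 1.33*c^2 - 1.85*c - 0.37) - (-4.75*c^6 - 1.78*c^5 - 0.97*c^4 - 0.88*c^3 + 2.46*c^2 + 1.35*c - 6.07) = 2.9*c^6 + 1.58*c^5 + 0.37*c^4 + 1.43*c^3 - 3.79*c^2 - 3.2*c + 5.7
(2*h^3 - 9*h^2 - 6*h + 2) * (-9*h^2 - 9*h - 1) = -18*h^5 + 63*h^4 + 133*h^3 + 45*h^2 - 12*h - 2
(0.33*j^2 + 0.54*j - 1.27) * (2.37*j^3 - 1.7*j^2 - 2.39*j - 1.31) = 0.7821*j^5 + 0.7188*j^4 - 4.7166*j^3 + 0.4361*j^2 + 2.3279*j + 1.6637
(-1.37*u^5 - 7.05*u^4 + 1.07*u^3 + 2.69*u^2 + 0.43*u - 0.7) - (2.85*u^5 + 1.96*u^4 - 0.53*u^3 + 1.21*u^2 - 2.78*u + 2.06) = -4.22*u^5 - 9.01*u^4 + 1.6*u^3 + 1.48*u^2 + 3.21*u - 2.76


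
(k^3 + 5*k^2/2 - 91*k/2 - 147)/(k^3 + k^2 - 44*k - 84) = (k + 7/2)/(k + 2)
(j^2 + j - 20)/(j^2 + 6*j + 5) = (j - 4)/(j + 1)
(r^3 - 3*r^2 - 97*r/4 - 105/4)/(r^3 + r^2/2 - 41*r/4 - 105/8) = 2*(r - 7)/(2*r - 7)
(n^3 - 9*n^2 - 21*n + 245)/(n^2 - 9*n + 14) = (n^2 - 2*n - 35)/(n - 2)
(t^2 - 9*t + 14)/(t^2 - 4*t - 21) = (t - 2)/(t + 3)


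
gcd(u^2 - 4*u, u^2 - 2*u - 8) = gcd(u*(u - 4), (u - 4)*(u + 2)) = u - 4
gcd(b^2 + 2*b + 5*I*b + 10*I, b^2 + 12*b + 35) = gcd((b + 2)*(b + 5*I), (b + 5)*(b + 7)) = 1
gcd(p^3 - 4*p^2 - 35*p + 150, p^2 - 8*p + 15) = p - 5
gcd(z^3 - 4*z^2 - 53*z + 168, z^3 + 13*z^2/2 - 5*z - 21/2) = z + 7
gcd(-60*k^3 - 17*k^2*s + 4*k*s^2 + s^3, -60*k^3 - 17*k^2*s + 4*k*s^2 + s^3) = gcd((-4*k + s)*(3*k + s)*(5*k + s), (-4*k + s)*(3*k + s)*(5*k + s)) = -60*k^3 - 17*k^2*s + 4*k*s^2 + s^3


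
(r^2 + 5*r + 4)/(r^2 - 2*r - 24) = (r + 1)/(r - 6)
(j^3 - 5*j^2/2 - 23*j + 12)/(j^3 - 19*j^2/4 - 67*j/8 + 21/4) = 4*(j + 4)/(4*j + 7)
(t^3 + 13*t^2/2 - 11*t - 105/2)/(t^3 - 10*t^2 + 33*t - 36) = (2*t^2 + 19*t + 35)/(2*(t^2 - 7*t + 12))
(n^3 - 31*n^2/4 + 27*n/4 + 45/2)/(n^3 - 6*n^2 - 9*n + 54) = (n + 5/4)/(n + 3)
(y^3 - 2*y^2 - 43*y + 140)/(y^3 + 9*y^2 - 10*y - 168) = (y - 5)/(y + 6)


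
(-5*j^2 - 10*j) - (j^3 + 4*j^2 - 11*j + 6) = -j^3 - 9*j^2 + j - 6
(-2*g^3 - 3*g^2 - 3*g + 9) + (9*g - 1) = -2*g^3 - 3*g^2 + 6*g + 8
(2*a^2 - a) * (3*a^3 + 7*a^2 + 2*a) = 6*a^5 + 11*a^4 - 3*a^3 - 2*a^2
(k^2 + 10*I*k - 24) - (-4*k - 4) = k^2 + 4*k + 10*I*k - 20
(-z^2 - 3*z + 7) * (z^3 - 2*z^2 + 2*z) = -z^5 - z^4 + 11*z^3 - 20*z^2 + 14*z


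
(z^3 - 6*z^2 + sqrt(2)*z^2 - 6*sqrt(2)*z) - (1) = z^3 - 6*z^2 + sqrt(2)*z^2 - 6*sqrt(2)*z - 1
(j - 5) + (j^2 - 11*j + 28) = j^2 - 10*j + 23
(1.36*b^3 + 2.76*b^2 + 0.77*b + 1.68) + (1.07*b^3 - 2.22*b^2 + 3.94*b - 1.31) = 2.43*b^3 + 0.54*b^2 + 4.71*b + 0.37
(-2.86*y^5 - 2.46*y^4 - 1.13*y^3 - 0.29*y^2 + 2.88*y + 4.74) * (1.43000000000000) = -4.0898*y^5 - 3.5178*y^4 - 1.6159*y^3 - 0.4147*y^2 + 4.1184*y + 6.7782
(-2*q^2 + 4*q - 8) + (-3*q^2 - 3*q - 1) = -5*q^2 + q - 9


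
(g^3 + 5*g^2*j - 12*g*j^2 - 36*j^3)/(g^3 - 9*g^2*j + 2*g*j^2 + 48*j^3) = (g + 6*j)/(g - 8*j)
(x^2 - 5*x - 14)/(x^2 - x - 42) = (x + 2)/(x + 6)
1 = 1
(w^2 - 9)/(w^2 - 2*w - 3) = (w + 3)/(w + 1)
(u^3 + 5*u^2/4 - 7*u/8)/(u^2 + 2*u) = (8*u^2 + 10*u - 7)/(8*(u + 2))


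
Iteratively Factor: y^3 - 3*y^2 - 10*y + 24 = (y - 2)*(y^2 - y - 12) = (y - 2)*(y + 3)*(y - 4)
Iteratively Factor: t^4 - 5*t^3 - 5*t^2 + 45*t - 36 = (t - 3)*(t^3 - 2*t^2 - 11*t + 12) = (t - 4)*(t - 3)*(t^2 + 2*t - 3) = (t - 4)*(t - 3)*(t - 1)*(t + 3)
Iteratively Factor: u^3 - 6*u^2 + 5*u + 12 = (u - 3)*(u^2 - 3*u - 4) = (u - 4)*(u - 3)*(u + 1)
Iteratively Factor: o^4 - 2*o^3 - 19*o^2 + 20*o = (o - 1)*(o^3 - o^2 - 20*o) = (o - 5)*(o - 1)*(o^2 + 4*o) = o*(o - 5)*(o - 1)*(o + 4)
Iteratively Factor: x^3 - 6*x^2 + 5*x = (x - 5)*(x^2 - x) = (x - 5)*(x - 1)*(x)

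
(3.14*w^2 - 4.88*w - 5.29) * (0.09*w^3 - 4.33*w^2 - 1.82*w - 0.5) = 0.2826*w^5 - 14.0354*w^4 + 14.9395*w^3 + 30.2173*w^2 + 12.0678*w + 2.645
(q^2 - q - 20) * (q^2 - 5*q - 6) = q^4 - 6*q^3 - 21*q^2 + 106*q + 120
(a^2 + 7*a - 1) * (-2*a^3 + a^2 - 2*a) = -2*a^5 - 13*a^4 + 7*a^3 - 15*a^2 + 2*a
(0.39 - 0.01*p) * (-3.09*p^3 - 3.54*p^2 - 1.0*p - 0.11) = 0.0309*p^4 - 1.1697*p^3 - 1.3706*p^2 - 0.3889*p - 0.0429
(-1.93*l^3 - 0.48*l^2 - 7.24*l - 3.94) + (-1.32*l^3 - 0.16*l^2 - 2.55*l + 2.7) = -3.25*l^3 - 0.64*l^2 - 9.79*l - 1.24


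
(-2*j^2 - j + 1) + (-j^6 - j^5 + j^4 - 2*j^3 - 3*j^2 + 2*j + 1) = -j^6 - j^5 + j^4 - 2*j^3 - 5*j^2 + j + 2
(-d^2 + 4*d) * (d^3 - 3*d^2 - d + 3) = -d^5 + 7*d^4 - 11*d^3 - 7*d^2 + 12*d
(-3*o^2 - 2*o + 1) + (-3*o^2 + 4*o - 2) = -6*o^2 + 2*o - 1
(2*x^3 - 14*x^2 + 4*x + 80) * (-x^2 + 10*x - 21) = -2*x^5 + 34*x^4 - 186*x^3 + 254*x^2 + 716*x - 1680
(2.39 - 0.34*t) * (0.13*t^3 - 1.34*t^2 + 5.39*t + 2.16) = -0.0442*t^4 + 0.7663*t^3 - 5.0352*t^2 + 12.1477*t + 5.1624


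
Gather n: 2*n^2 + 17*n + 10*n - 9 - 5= 2*n^2 + 27*n - 14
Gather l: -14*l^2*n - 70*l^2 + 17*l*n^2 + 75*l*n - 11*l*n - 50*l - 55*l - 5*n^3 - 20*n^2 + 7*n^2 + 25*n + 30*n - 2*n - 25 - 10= l^2*(-14*n - 70) + l*(17*n^2 + 64*n - 105) - 5*n^3 - 13*n^2 + 53*n - 35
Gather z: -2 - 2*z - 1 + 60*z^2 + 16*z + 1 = 60*z^2 + 14*z - 2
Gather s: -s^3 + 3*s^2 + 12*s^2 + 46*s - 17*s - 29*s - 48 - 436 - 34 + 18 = -s^3 + 15*s^2 - 500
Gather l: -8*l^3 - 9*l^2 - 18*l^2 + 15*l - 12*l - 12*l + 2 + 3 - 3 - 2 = -8*l^3 - 27*l^2 - 9*l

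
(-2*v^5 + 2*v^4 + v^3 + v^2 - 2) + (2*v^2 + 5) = -2*v^5 + 2*v^4 + v^3 + 3*v^2 + 3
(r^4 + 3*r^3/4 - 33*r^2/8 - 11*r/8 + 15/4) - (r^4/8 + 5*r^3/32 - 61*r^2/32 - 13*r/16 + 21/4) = 7*r^4/8 + 19*r^3/32 - 71*r^2/32 - 9*r/16 - 3/2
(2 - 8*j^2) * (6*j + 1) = -48*j^3 - 8*j^2 + 12*j + 2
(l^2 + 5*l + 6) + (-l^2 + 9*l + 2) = 14*l + 8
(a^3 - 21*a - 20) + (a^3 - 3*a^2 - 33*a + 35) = 2*a^3 - 3*a^2 - 54*a + 15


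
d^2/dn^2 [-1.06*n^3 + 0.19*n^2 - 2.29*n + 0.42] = 0.38 - 6.36*n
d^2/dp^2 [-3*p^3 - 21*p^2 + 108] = -18*p - 42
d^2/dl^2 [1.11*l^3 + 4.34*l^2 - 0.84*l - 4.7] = 6.66*l + 8.68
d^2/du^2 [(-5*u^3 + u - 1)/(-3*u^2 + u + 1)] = 2*(11*u^3 + 42*u^2 - 3*u + 5)/(27*u^6 - 27*u^5 - 18*u^4 + 17*u^3 + 6*u^2 - 3*u - 1)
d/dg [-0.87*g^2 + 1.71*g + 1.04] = 1.71 - 1.74*g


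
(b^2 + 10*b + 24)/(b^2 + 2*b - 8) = (b + 6)/(b - 2)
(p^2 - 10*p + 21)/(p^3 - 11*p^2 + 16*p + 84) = (p - 3)/(p^2 - 4*p - 12)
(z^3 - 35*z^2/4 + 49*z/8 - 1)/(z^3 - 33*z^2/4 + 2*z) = (z - 1/2)/z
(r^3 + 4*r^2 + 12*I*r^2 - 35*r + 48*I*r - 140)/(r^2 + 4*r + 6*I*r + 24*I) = (r^2 + 12*I*r - 35)/(r + 6*I)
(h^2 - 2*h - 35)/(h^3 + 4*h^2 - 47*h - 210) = 1/(h + 6)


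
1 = 1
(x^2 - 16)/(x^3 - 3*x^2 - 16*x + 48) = 1/(x - 3)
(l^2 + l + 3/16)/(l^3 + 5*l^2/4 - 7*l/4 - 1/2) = (l + 3/4)/(l^2 + l - 2)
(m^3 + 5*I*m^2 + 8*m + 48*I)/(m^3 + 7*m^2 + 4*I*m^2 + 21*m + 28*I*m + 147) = (m^2 + 8*I*m - 16)/(m^2 + 7*m*(1 + I) + 49*I)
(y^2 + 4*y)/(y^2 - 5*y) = (y + 4)/(y - 5)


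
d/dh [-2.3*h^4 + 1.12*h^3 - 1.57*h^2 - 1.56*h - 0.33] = -9.2*h^3 + 3.36*h^2 - 3.14*h - 1.56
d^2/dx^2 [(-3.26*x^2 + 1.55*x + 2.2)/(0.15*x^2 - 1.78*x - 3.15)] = (1.11022302462516e-16*x^4 - 1.67109*x^3 - 8.9451*x^2 + 0.869849999999989*x - 66.05644)/(0.003375*x^6 - 0.12015*x^5 + 1.213155*x^4 - 0.593452000000001*x^3 - 25.476255*x^2 - 52.98615*x - 31.255875)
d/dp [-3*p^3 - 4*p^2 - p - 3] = -9*p^2 - 8*p - 1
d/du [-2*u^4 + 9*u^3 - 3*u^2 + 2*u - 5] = -8*u^3 + 27*u^2 - 6*u + 2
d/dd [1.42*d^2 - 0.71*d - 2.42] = 2.84*d - 0.71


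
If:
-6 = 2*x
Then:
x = -3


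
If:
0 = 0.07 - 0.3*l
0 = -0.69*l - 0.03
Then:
No Solution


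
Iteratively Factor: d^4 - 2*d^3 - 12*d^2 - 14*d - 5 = (d + 1)*(d^3 - 3*d^2 - 9*d - 5) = (d + 1)^2*(d^2 - 4*d - 5) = (d - 5)*(d + 1)^2*(d + 1)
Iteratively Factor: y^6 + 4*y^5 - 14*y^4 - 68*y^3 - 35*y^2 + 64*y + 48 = (y + 1)*(y^5 + 3*y^4 - 17*y^3 - 51*y^2 + 16*y + 48) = (y - 4)*(y + 1)*(y^4 + 7*y^3 + 11*y^2 - 7*y - 12) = (y - 4)*(y + 1)^2*(y^3 + 6*y^2 + 5*y - 12) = (y - 4)*(y - 1)*(y + 1)^2*(y^2 + 7*y + 12) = (y - 4)*(y - 1)*(y + 1)^2*(y + 4)*(y + 3)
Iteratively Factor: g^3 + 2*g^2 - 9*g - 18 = (g + 2)*(g^2 - 9) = (g - 3)*(g + 2)*(g + 3)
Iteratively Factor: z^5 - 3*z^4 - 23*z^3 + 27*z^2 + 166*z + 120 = (z - 5)*(z^4 + 2*z^3 - 13*z^2 - 38*z - 24) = (z - 5)*(z - 4)*(z^3 + 6*z^2 + 11*z + 6) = (z - 5)*(z - 4)*(z + 2)*(z^2 + 4*z + 3) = (z - 5)*(z - 4)*(z + 1)*(z + 2)*(z + 3)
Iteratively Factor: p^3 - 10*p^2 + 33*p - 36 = (p - 3)*(p^2 - 7*p + 12) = (p - 4)*(p - 3)*(p - 3)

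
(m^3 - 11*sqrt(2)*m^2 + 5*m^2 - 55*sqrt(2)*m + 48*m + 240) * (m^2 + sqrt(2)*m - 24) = m^5 - 10*sqrt(2)*m^4 + 5*m^4 - 50*sqrt(2)*m^3 + 2*m^3 + 10*m^2 + 312*sqrt(2)*m^2 - 1152*m + 1560*sqrt(2)*m - 5760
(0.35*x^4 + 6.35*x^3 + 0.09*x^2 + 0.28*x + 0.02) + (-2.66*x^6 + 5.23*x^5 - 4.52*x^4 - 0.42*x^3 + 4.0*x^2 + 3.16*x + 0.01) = -2.66*x^6 + 5.23*x^5 - 4.17*x^4 + 5.93*x^3 + 4.09*x^2 + 3.44*x + 0.03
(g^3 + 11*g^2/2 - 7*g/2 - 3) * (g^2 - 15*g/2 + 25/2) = g^5 - 2*g^4 - 129*g^3/4 + 92*g^2 - 85*g/4 - 75/2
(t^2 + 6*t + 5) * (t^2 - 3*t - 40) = t^4 + 3*t^3 - 53*t^2 - 255*t - 200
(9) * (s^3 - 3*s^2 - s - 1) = 9*s^3 - 27*s^2 - 9*s - 9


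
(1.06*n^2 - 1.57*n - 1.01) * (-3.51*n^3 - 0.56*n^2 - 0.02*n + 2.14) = -3.7206*n^5 + 4.9171*n^4 + 4.4031*n^3 + 2.8654*n^2 - 3.3396*n - 2.1614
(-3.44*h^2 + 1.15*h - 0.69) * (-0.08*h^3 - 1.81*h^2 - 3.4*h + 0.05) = 0.2752*h^5 + 6.1344*h^4 + 9.6697*h^3 - 2.8331*h^2 + 2.4035*h - 0.0345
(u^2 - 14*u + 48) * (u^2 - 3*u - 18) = u^4 - 17*u^3 + 72*u^2 + 108*u - 864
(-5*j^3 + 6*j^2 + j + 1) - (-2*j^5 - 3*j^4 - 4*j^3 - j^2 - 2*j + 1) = 2*j^5 + 3*j^4 - j^3 + 7*j^2 + 3*j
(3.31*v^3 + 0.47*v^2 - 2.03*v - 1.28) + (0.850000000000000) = 3.31*v^3 + 0.47*v^2 - 2.03*v - 0.43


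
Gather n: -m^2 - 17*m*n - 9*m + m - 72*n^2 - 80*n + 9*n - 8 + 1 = -m^2 - 8*m - 72*n^2 + n*(-17*m - 71) - 7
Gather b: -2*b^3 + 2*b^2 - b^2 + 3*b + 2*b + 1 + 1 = -2*b^3 + b^2 + 5*b + 2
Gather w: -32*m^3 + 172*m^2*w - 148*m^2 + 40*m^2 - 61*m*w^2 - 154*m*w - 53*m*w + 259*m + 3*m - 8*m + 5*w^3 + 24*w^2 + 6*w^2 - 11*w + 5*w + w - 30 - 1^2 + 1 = -32*m^3 - 108*m^2 + 254*m + 5*w^3 + w^2*(30 - 61*m) + w*(172*m^2 - 207*m - 5) - 30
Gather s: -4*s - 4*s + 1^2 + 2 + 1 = 4 - 8*s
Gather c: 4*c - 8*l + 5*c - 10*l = 9*c - 18*l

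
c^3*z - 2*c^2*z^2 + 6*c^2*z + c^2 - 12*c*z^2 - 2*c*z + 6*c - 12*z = (c + 6)*(c - 2*z)*(c*z + 1)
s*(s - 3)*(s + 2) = s^3 - s^2 - 6*s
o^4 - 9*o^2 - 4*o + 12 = (o - 3)*(o - 1)*(o + 2)^2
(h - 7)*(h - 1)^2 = h^3 - 9*h^2 + 15*h - 7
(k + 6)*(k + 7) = k^2 + 13*k + 42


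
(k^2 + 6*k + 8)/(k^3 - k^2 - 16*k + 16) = (k + 2)/(k^2 - 5*k + 4)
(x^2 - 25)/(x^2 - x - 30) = (x - 5)/(x - 6)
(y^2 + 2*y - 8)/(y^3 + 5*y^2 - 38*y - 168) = (y - 2)/(y^2 + y - 42)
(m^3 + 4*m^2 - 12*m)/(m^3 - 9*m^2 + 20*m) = (m^2 + 4*m - 12)/(m^2 - 9*m + 20)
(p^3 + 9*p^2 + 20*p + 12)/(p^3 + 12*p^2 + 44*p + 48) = (p + 1)/(p + 4)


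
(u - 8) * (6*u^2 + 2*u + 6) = 6*u^3 - 46*u^2 - 10*u - 48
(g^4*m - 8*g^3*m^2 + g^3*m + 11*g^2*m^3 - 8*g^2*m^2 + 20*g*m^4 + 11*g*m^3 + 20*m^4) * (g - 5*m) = g^5*m - 13*g^4*m^2 + g^4*m + 51*g^3*m^3 - 13*g^3*m^2 - 35*g^2*m^4 + 51*g^2*m^3 - 100*g*m^5 - 35*g*m^4 - 100*m^5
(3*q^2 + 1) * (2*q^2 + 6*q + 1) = 6*q^4 + 18*q^3 + 5*q^2 + 6*q + 1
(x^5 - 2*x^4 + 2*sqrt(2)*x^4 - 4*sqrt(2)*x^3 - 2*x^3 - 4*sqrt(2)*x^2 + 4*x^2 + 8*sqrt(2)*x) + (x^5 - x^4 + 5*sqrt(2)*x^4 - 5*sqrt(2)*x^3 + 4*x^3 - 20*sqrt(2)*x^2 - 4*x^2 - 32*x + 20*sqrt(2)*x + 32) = 2*x^5 - 3*x^4 + 7*sqrt(2)*x^4 - 9*sqrt(2)*x^3 + 2*x^3 - 24*sqrt(2)*x^2 - 32*x + 28*sqrt(2)*x + 32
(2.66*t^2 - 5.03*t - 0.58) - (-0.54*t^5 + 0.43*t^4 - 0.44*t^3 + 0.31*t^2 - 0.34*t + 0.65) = 0.54*t^5 - 0.43*t^4 + 0.44*t^3 + 2.35*t^2 - 4.69*t - 1.23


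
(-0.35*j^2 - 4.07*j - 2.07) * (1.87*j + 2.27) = -0.6545*j^3 - 8.4054*j^2 - 13.1098*j - 4.6989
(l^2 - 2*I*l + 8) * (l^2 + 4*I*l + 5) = l^4 + 2*I*l^3 + 21*l^2 + 22*I*l + 40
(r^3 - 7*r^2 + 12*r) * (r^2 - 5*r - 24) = r^5 - 12*r^4 + 23*r^3 + 108*r^2 - 288*r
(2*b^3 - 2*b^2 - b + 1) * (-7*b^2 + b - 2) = -14*b^5 + 16*b^4 + b^3 - 4*b^2 + 3*b - 2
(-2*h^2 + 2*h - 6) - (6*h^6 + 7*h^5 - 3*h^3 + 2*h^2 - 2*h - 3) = -6*h^6 - 7*h^5 + 3*h^3 - 4*h^2 + 4*h - 3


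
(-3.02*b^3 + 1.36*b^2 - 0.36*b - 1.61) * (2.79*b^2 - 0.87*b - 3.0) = -8.4258*b^5 + 6.4218*b^4 + 6.8724*b^3 - 8.2587*b^2 + 2.4807*b + 4.83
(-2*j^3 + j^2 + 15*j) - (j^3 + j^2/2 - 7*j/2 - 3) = -3*j^3 + j^2/2 + 37*j/2 + 3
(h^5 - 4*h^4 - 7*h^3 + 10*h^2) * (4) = 4*h^5 - 16*h^4 - 28*h^3 + 40*h^2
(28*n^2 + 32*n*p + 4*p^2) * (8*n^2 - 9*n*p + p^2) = 224*n^4 + 4*n^3*p - 228*n^2*p^2 - 4*n*p^3 + 4*p^4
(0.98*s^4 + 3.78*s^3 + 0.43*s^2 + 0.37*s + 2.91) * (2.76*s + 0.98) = 2.7048*s^5 + 11.3932*s^4 + 4.8912*s^3 + 1.4426*s^2 + 8.3942*s + 2.8518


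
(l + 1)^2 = l^2 + 2*l + 1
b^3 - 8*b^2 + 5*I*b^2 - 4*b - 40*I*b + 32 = (b - 8)*(b + I)*(b + 4*I)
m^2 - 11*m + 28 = (m - 7)*(m - 4)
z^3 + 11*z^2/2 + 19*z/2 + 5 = (z + 1)*(z + 2)*(z + 5/2)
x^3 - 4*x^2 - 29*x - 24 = (x - 8)*(x + 1)*(x + 3)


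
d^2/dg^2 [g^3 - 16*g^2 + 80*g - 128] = 6*g - 32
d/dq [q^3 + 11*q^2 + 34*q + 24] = 3*q^2 + 22*q + 34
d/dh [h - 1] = 1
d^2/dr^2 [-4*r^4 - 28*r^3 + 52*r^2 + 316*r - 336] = -48*r^2 - 168*r + 104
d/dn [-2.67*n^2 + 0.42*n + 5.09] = 0.42 - 5.34*n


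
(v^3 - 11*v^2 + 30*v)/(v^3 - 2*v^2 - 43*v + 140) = v*(v - 6)/(v^2 + 3*v - 28)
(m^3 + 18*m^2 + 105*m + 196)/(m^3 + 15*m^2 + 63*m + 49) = (m + 4)/(m + 1)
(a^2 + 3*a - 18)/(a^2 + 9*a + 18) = (a - 3)/(a + 3)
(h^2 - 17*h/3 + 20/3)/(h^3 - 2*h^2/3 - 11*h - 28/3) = (3*h - 5)/(3*h^2 + 10*h + 7)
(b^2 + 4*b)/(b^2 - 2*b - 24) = b/(b - 6)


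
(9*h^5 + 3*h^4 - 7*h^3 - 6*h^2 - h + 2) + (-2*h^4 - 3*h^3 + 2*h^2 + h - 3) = 9*h^5 + h^4 - 10*h^3 - 4*h^2 - 1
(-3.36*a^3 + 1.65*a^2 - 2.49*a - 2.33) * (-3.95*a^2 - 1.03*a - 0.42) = 13.272*a^5 - 3.0567*a^4 + 9.5472*a^3 + 11.0752*a^2 + 3.4457*a + 0.9786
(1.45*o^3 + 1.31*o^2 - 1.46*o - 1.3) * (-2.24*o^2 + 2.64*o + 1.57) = -3.248*o^5 + 0.893599999999999*o^4 + 9.0053*o^3 + 1.1143*o^2 - 5.7242*o - 2.041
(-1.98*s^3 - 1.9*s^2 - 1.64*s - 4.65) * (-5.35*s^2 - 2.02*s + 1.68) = 10.593*s^5 + 14.1646*s^4 + 9.2856*s^3 + 24.9983*s^2 + 6.6378*s - 7.812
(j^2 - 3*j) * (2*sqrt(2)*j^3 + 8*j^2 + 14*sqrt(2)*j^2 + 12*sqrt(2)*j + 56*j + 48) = 2*sqrt(2)*j^5 + 8*j^4 + 8*sqrt(2)*j^4 - 30*sqrt(2)*j^3 + 32*j^3 - 120*j^2 - 36*sqrt(2)*j^2 - 144*j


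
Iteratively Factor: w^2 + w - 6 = (w + 3)*(w - 2)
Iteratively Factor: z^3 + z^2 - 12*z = (z - 3)*(z^2 + 4*z) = z*(z - 3)*(z + 4)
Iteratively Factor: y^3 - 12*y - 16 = (y - 4)*(y^2 + 4*y + 4) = (y - 4)*(y + 2)*(y + 2)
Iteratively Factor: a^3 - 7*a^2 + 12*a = (a - 3)*(a^2 - 4*a) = a*(a - 3)*(a - 4)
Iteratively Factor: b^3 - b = (b + 1)*(b^2 - b) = (b - 1)*(b + 1)*(b)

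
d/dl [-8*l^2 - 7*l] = -16*l - 7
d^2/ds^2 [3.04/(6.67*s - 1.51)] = 270.492512/(6.67*s - 1.51)^3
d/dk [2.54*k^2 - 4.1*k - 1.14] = 5.08*k - 4.1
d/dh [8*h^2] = 16*h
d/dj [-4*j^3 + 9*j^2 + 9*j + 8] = -12*j^2 + 18*j + 9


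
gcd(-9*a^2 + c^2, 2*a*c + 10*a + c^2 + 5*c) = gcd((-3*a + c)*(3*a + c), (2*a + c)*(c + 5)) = 1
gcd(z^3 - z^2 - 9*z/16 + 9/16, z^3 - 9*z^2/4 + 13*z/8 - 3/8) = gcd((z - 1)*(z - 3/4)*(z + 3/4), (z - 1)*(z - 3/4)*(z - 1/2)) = z^2 - 7*z/4 + 3/4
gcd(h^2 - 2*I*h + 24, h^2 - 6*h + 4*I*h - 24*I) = h + 4*I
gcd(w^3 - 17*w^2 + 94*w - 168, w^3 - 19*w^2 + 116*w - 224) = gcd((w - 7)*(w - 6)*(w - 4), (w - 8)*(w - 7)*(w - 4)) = w^2 - 11*w + 28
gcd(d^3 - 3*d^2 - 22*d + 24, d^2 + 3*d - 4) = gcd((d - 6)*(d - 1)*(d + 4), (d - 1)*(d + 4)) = d^2 + 3*d - 4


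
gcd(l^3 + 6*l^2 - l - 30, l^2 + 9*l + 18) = l + 3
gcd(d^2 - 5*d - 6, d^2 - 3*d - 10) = 1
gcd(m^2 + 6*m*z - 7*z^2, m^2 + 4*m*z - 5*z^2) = -m + z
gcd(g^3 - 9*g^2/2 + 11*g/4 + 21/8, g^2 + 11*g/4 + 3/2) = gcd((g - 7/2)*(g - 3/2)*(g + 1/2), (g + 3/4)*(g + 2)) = 1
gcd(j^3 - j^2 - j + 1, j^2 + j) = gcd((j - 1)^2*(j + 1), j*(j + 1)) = j + 1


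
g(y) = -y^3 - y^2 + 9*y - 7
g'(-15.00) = -636.00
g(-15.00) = 3008.00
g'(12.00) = -447.00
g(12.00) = -1771.00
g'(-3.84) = -27.56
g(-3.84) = 0.32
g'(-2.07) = 0.29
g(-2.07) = -21.05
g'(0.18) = 8.54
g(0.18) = -5.42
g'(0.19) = 8.51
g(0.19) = -5.33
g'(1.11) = 3.08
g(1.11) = 0.39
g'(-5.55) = -72.31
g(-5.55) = 83.20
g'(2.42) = -13.41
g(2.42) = -5.25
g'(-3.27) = -16.54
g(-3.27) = -12.16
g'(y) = -3*y^2 - 2*y + 9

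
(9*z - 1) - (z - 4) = 8*z + 3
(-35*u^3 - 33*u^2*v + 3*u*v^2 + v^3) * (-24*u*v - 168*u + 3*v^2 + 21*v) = 840*u^4*v + 5880*u^4 + 687*u^3*v^2 + 4809*u^3*v - 171*u^2*v^3 - 1197*u^2*v^2 - 15*u*v^4 - 105*u*v^3 + 3*v^5 + 21*v^4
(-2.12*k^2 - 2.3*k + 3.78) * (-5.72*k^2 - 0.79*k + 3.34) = 12.1264*k^4 + 14.8308*k^3 - 26.8854*k^2 - 10.6682*k + 12.6252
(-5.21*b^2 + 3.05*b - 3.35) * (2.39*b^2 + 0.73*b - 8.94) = -12.4519*b^4 + 3.4862*b^3 + 40.7974*b^2 - 29.7125*b + 29.949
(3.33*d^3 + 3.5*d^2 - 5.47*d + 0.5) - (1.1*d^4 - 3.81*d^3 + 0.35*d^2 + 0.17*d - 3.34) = -1.1*d^4 + 7.14*d^3 + 3.15*d^2 - 5.64*d + 3.84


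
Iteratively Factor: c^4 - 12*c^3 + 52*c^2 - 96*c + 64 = (c - 2)*(c^3 - 10*c^2 + 32*c - 32) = (c - 2)^2*(c^2 - 8*c + 16) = (c - 4)*(c - 2)^2*(c - 4)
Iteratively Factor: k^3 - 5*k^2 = (k - 5)*(k^2) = k*(k - 5)*(k)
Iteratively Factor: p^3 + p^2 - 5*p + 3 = (p - 1)*(p^2 + 2*p - 3) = (p - 1)*(p + 3)*(p - 1)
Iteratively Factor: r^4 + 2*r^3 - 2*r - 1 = (r + 1)*(r^3 + r^2 - r - 1) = (r + 1)^2*(r^2 - 1) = (r + 1)^3*(r - 1)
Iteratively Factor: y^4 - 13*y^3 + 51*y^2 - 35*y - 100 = (y - 4)*(y^3 - 9*y^2 + 15*y + 25) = (y - 5)*(y - 4)*(y^2 - 4*y - 5) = (y - 5)*(y - 4)*(y + 1)*(y - 5)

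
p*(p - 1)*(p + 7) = p^3 + 6*p^2 - 7*p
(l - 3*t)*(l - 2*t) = l^2 - 5*l*t + 6*t^2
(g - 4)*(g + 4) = g^2 - 16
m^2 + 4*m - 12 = (m - 2)*(m + 6)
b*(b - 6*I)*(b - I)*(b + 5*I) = b^4 - 2*I*b^3 + 29*b^2 - 30*I*b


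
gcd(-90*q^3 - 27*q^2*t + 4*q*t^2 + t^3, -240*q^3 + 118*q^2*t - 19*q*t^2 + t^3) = 5*q - t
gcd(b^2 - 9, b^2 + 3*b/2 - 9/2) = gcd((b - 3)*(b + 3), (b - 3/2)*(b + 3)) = b + 3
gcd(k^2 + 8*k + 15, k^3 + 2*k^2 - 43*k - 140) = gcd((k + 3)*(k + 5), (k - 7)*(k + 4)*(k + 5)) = k + 5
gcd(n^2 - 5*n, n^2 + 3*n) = n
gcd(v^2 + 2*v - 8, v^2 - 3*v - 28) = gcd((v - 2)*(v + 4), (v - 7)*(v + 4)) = v + 4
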